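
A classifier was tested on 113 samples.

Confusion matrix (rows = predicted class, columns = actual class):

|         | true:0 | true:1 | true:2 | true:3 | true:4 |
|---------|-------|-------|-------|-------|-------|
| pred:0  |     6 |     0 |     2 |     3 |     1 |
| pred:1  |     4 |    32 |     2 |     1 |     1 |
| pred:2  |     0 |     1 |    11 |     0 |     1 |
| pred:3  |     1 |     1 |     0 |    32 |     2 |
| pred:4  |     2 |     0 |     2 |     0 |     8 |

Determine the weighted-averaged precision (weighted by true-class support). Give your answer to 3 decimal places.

Per-class precision (TP/(TP+FP)):
  0: TP=6, FP=0+2+3+1=6 → 6/12 = 0.5000
  1: TP=32, FP=4+2+1+1=8 → 32/40 = 0.8000
  2: TP=11, FP=0+1+0+1=2 → 11/13 = 0.8462
  3: TP=32, FP=1+1+0+2=4 → 32/36 = 0.8889
  4: TP=8, FP=2+0+2+0=4 → 8/12 = 0.6667
Weighted-precision = Σ (supportᵢ/N)·precisionᵢ with N=113: (13/113)·0.5000 + (34/113)·0.8000 + (17/113)·0.8462 + (36/113)·0.8889 + (13/113)·0.6667 = 0.785

0.785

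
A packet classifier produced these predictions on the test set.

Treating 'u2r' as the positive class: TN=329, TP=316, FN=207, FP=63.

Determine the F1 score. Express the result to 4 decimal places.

Precision = TP/(TP+FP) = 316/379 = 0.8338
Recall = TP/(TP+FN) = 316/523 = 0.6042
F1 = 2·TP/(2·TP+FP+FN) = 632/902 = 0.7007

0.7007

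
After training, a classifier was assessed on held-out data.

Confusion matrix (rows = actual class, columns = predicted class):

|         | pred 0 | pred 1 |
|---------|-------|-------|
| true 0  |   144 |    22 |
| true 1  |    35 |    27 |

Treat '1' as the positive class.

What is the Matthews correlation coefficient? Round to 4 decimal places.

MCC = (TP·TN − FP·FN) / √((TP+FP)(TP+FN)(TN+FP)(TN+FN))
Numerator = 27·144 − 22·35 = 3118
Denominator = √(49·62·166·179) = √90271132 = 9501.1121
MCC = 3118 / 9501.1121 = 0.3282

0.3282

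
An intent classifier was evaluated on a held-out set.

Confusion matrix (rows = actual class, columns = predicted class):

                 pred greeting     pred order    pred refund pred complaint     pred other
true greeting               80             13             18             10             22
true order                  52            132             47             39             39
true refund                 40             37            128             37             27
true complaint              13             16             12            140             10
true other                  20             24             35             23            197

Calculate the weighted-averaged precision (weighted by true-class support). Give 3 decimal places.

Per-class precision (TP/(TP+FP)):
  greeting: TP=80, FP=52+40+13+20=125 → 80/205 = 0.3902
  order: TP=132, FP=13+37+16+24=90 → 132/222 = 0.5946
  refund: TP=128, FP=18+47+12+35=112 → 128/240 = 0.5333
  complaint: TP=140, FP=10+39+37+23=109 → 140/249 = 0.5622
  other: TP=197, FP=22+39+27+10=98 → 197/295 = 0.6678
Weighted-precision = Σ (supportᵢ/N)·precisionᵢ with N=1211: (143/1211)·0.3902 + (309/1211)·0.5946 + (269/1211)·0.5333 + (191/1211)·0.5622 + (299/1211)·0.6678 = 0.570

0.570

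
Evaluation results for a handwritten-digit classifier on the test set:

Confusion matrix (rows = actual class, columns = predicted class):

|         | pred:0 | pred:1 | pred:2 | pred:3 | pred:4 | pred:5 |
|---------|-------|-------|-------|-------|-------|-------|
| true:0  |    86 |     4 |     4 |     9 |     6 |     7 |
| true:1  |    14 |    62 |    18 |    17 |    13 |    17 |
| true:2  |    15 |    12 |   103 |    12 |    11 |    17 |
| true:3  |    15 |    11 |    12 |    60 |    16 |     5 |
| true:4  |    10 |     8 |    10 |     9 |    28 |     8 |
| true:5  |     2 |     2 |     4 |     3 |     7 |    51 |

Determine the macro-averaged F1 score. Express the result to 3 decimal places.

0.550

Per-class F1 score (2·TP/(2·TP+FP+FN)):
  0: TP=86, FP=14+15+15+10+2=56, FN=4+4+9+6+7=30 → 172/258 = 0.6667
  1: TP=62, FP=4+12+11+8+2=37, FN=14+18+17+13+17=79 → 124/240 = 0.5167
  2: TP=103, FP=4+18+12+10+4=48, FN=15+12+12+11+17=67 → 206/321 = 0.6417
  3: TP=60, FP=9+17+12+9+3=50, FN=15+11+12+16+5=59 → 120/229 = 0.5240
  4: TP=28, FP=6+13+11+16+7=53, FN=10+8+10+9+8=45 → 56/154 = 0.3636
  5: TP=51, FP=7+17+17+5+8=54, FN=2+2+4+3+7=18 → 102/174 = 0.5862
Macro-F1 score = mean = (0.6667 + 0.5167 + 0.6417 + 0.5240 + 0.3636 + 0.5862) / 6 = 0.550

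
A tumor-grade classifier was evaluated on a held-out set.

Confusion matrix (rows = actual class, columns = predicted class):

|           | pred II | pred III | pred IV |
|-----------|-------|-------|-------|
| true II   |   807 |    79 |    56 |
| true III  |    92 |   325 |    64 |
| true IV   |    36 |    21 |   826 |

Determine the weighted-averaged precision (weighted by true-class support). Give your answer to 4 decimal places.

Per-class precision (TP/(TP+FP)):
  II: TP=807, FP=92+36=128 → 807/935 = 0.86310
  III: TP=325, FP=79+21=100 → 325/425 = 0.76471
  IV: TP=826, FP=56+64=120 → 826/946 = 0.87315
Weighted-precision = Σ (supportᵢ/N)·precisionᵢ with N=2306: (942/2306)·0.86310 + (481/2306)·0.76471 + (883/2306)·0.87315 = 0.8464

0.8464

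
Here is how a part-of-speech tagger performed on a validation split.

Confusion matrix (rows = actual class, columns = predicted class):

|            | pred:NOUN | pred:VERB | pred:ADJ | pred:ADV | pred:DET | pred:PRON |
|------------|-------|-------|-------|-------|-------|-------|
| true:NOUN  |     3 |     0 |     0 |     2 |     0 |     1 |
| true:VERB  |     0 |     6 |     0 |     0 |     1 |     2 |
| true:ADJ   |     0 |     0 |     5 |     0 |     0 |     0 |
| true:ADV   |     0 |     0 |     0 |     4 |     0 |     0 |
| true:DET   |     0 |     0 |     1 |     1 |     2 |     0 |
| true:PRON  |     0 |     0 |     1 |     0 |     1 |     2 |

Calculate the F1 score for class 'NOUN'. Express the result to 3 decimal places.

Take TP from the diagonal, FP from the rest of the 'NOUN' prediction marginal, FN from the rest of the 'NOUN' actual marginal.
F1 score = 2·TP/(2·TP+FP+FN).
NOUN: TP=3, FP=0+0+0+0+0=0, FN=0+0+2+0+1=3 → 6/9 = 0.6667

0.667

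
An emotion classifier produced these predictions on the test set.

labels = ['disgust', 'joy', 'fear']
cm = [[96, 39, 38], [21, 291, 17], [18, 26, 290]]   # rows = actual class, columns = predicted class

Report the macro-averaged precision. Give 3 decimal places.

Per-class precision (TP/(TP+FP)):
  disgust: TP=96, FP=21+18=39 → 96/135 = 0.7111
  joy: TP=291, FP=39+26=65 → 291/356 = 0.8174
  fear: TP=290, FP=38+17=55 → 290/345 = 0.8406
Macro-precision = mean = (0.7111 + 0.8174 + 0.8406) / 3 = 0.790

0.790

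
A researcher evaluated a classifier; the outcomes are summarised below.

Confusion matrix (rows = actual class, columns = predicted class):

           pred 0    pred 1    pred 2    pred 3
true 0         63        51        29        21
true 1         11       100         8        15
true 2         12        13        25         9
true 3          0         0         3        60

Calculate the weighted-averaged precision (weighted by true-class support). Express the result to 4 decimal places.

Per-class precision (TP/(TP+FP)):
  0: TP=63, FP=11+12+0=23 → 63/86 = 0.73256
  1: TP=100, FP=51+13+0=64 → 100/164 = 0.60976
  2: TP=25, FP=29+8+3=40 → 25/65 = 0.38462
  3: TP=60, FP=21+15+9=45 → 60/105 = 0.57143
Weighted-precision = Σ (supportᵢ/N)·precisionᵢ with N=420: (164/420)·0.73256 + (134/420)·0.60976 + (59/420)·0.38462 + (63/420)·0.57143 = 0.6203

0.6203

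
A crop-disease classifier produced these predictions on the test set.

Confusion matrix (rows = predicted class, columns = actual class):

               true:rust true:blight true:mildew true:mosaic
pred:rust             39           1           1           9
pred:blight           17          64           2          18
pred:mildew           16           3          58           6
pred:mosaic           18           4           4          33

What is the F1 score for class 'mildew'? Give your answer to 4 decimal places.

0.7838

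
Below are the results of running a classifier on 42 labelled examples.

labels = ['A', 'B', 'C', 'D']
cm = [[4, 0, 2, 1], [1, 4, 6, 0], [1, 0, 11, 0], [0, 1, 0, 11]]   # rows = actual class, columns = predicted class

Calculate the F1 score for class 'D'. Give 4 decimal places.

Take TP from the diagonal, FP from the rest of the 'D' prediction marginal, FN from the rest of the 'D' actual marginal.
F1 score = 2·TP/(2·TP+FP+FN).
D: TP=11, FP=1+0+0=1, FN=0+1+0=1 → 22/24 = 0.91667

0.9167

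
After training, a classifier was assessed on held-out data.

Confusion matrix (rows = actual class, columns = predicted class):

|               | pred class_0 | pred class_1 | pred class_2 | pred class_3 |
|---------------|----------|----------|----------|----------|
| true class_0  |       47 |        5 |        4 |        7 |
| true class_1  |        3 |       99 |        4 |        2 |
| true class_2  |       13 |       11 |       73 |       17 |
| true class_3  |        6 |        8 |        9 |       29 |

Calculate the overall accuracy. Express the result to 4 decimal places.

Accuracy = trace / total = (47+99+73+29=248) / 337 = 248/337 = 0.7359

0.7359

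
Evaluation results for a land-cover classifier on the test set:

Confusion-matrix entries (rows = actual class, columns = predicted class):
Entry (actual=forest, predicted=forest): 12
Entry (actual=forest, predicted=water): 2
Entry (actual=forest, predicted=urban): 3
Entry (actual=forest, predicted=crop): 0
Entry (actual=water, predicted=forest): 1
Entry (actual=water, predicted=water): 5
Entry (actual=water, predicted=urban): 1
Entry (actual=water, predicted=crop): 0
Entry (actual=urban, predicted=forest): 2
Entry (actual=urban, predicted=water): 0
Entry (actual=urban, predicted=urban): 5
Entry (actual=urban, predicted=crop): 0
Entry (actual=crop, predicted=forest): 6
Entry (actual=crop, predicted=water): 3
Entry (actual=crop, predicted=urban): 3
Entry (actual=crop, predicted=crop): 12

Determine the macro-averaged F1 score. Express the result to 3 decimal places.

Per-class F1 score (2·TP/(2·TP+FP+FN)):
  forest: TP=12, FP=1+2+6=9, FN=2+3+0=5 → 24/38 = 0.6316
  water: TP=5, FP=2+0+3=5, FN=1+1+0=2 → 10/17 = 0.5882
  urban: TP=5, FP=3+1+3=7, FN=2+0+0=2 → 10/19 = 0.5263
  crop: TP=12, FP=0+0+0=0, FN=6+3+3=12 → 24/36 = 0.6667
Macro-F1 score = mean = (0.6316 + 0.5882 + 0.5263 + 0.6667) / 4 = 0.603

0.603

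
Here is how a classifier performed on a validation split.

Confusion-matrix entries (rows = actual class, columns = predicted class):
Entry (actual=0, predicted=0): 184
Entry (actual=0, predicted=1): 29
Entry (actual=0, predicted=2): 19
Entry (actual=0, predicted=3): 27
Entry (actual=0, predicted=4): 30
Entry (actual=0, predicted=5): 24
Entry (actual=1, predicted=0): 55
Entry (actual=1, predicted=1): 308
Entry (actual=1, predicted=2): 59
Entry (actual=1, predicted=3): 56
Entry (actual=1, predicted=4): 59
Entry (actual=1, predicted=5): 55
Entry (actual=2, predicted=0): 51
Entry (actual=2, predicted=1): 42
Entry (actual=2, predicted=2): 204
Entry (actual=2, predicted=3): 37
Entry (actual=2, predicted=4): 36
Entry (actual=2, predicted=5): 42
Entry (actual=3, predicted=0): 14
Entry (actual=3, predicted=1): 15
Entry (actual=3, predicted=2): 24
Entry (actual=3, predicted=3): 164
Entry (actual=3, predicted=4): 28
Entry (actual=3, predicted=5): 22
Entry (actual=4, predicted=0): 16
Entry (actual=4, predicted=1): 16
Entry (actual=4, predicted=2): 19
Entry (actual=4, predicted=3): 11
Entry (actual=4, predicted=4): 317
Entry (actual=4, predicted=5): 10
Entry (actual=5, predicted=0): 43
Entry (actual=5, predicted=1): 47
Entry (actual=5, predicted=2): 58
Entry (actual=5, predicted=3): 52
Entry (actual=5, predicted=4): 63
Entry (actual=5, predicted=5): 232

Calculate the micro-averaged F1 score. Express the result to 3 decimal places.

0.571

Micro-averaging pools counts across classes: ΣTP=1409, ΣFP=1059, ΣFN=1059.
Micro-F1 score = 2·TP/(2·TP+FP+FN) on pooled counts = 0.571 (equals overall accuracy in single-label multiclass).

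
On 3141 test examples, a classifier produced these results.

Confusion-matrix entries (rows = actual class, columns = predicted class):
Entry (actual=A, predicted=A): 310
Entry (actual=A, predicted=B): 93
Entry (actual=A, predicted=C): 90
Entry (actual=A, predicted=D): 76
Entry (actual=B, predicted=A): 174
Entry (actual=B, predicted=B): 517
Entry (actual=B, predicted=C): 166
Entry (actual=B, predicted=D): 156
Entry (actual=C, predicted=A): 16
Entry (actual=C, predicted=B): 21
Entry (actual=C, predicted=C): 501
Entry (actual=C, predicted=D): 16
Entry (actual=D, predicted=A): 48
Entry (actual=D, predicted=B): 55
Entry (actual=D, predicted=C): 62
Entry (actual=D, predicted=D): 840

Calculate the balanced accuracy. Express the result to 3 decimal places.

Balanced accuracy = mean of per-class recall.
  A: recall = 310/569 = 0.5448
  B: recall = 517/1013 = 0.5104
  C: recall = 501/554 = 0.9043
  D: recall = 840/1005 = 0.8358
Mean = (0.5448 + 0.5104 + 0.9043 + 0.8358) / 4 = 0.699

0.699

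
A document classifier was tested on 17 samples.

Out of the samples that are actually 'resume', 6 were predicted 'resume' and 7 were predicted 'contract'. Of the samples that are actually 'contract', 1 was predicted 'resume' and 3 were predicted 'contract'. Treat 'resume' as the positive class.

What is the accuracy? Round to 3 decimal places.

0.529

Accuracy = (TP+TN)/N = (6+3)/17 = 0.529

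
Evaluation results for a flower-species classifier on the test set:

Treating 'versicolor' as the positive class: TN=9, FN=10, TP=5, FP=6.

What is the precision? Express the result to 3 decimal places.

Precision = TP/(TP+FP) = 5/(5+6) = 5/11 = 0.455

0.455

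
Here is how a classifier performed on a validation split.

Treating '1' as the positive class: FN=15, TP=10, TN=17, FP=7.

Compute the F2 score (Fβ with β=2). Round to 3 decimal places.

Fβ = (1+β²)·TP / ((1+β²)·TP + β²·FN + FP), with β²=4
= 5·10 / (5·10 + 4·15 + 7) = 0.427

0.427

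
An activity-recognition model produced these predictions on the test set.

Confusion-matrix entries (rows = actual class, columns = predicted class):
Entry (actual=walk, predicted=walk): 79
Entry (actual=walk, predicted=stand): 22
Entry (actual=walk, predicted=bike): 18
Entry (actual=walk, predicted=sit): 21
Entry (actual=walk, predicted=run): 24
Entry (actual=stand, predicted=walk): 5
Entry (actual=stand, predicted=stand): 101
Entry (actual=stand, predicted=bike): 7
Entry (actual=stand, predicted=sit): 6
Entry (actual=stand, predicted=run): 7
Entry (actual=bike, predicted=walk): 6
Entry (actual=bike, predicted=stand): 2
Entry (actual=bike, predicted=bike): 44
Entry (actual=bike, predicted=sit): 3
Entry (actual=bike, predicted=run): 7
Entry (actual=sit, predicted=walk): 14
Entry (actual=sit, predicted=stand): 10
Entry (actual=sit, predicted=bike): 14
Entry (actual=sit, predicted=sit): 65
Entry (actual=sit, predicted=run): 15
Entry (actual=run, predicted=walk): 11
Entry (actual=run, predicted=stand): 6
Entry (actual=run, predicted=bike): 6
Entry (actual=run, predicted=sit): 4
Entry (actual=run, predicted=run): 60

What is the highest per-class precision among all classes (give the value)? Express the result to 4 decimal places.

Per-class precision (TP/(TP+FP)):
  walk: TP=79, FP=5+6+14+11=36 → 79/115 = 0.68696
  stand: TP=101, FP=22+2+10+6=40 → 101/141 = 0.71631
  bike: TP=44, FP=18+7+14+6=45 → 44/89 = 0.49438
  sit: TP=65, FP=21+6+3+4=34 → 65/99 = 0.65657
  run: TP=60, FP=24+7+7+15=53 → 60/113 = 0.53097
Highest is class 'stand' with precision = 0.7163.

0.7163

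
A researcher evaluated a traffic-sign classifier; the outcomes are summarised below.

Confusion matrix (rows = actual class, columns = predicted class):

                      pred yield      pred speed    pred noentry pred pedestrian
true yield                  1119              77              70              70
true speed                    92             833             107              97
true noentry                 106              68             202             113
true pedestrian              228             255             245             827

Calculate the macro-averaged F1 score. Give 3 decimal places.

Per-class F1 score (2·TP/(2·TP+FP+FN)):
  yield: TP=1119, FP=92+106+228=426, FN=77+70+70=217 → 2238/2881 = 0.7768
  speed: TP=833, FP=77+68+255=400, FN=92+107+97=296 → 1666/2362 = 0.7053
  noentry: TP=202, FP=70+107+245=422, FN=106+68+113=287 → 404/1113 = 0.3630
  pedestrian: TP=827, FP=70+97+113=280, FN=228+255+245=728 → 1654/2662 = 0.6213
Macro-F1 score = mean = (0.7768 + 0.7053 + 0.3630 + 0.6213) / 4 = 0.617

0.617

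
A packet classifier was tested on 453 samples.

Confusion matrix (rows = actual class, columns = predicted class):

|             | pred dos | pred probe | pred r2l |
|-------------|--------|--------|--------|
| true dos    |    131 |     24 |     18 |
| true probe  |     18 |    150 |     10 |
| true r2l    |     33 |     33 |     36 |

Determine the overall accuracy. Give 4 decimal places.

0.6998

Accuracy = trace / total = (131+150+36=317) / 453 = 317/453 = 0.6998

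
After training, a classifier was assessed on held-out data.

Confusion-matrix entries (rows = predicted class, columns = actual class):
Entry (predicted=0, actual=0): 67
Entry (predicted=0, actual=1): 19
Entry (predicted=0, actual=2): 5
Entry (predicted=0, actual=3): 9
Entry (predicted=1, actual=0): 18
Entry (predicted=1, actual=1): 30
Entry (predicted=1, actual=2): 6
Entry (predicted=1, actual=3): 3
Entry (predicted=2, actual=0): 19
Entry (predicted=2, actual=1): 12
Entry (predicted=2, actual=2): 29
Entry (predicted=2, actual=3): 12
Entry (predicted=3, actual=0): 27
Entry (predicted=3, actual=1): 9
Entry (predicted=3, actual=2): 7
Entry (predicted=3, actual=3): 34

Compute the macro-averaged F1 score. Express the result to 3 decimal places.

Per-class F1 score (2·TP/(2·TP+FP+FN)):
  0: TP=67, FP=19+5+9=33, FN=18+19+27=64 → 134/231 = 0.5801
  1: TP=30, FP=18+6+3=27, FN=19+12+9=40 → 60/127 = 0.4724
  2: TP=29, FP=19+12+12=43, FN=5+6+7=18 → 58/119 = 0.4874
  3: TP=34, FP=27+9+7=43, FN=9+3+12=24 → 68/135 = 0.5037
Macro-F1 score = mean = (0.5801 + 0.4724 + 0.4874 + 0.5037) / 4 = 0.511

0.511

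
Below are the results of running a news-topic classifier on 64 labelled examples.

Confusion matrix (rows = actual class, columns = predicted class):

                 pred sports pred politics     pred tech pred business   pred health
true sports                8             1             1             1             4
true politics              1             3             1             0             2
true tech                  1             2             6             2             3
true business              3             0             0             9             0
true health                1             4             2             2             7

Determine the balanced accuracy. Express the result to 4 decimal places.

0.5156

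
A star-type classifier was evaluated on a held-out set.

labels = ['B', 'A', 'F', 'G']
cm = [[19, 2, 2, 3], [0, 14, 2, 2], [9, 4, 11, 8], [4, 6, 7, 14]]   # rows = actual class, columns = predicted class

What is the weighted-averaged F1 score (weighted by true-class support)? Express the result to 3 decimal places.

Per-class F1 score (2·TP/(2·TP+FP+FN)):
  B: TP=19, FP=0+9+4=13, FN=2+2+3=7 → 38/58 = 0.6552
  A: TP=14, FP=2+4+6=12, FN=0+2+2=4 → 28/44 = 0.6364
  F: TP=11, FP=2+2+7=11, FN=9+4+8=21 → 22/54 = 0.4074
  G: TP=14, FP=3+2+8=13, FN=4+6+7=17 → 28/58 = 0.4828
Weighted-F1 score = Σ (supportᵢ/N)·F1 scoreᵢ with N=107: (26/107)·0.6552 + (18/107)·0.6364 + (32/107)·0.4074 + (31/107)·0.4828 = 0.528

0.528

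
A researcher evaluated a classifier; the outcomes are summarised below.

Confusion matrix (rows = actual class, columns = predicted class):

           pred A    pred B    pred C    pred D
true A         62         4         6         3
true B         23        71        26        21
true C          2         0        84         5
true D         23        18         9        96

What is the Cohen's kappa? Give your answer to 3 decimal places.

Observed agreement pₒ = trace/N = 313/453 = 0.6909
Expected agreement pₑ = Σ (rowᵢ·colᵢ)/N² = (75·110 + 141·93 + 91·125 + 146·125)/453² = 0.2485
κ = (pₒ − pₑ)/(1 − pₑ) = (0.6909 − 0.2485)/(1 − 0.2485) = 0.589

0.589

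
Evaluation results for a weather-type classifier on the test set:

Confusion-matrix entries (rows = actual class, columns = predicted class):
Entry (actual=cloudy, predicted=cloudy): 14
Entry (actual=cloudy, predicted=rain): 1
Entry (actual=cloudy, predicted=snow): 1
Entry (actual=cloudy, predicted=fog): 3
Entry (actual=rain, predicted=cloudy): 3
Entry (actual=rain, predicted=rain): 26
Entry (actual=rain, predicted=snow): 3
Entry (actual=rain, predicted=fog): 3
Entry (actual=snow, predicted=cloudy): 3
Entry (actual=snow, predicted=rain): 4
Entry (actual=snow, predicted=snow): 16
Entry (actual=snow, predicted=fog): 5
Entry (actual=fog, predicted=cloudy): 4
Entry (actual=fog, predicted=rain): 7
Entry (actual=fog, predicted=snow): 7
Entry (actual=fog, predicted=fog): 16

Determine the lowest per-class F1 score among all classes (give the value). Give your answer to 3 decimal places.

Per-class F1 score (2·TP/(2·TP+FP+FN)):
  cloudy: TP=14, FP=3+3+4=10, FN=1+1+3=5 → 28/43 = 0.6512
  rain: TP=26, FP=1+4+7=12, FN=3+3+3=9 → 52/73 = 0.7123
  snow: TP=16, FP=1+3+7=11, FN=3+4+5=12 → 32/55 = 0.5818
  fog: TP=16, FP=3+3+5=11, FN=4+7+7=18 → 32/61 = 0.5246
Lowest is class 'fog' with F1 score = 0.525.

0.525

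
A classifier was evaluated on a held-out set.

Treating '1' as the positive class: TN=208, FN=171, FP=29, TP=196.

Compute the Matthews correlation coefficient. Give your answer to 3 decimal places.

MCC = (TP·TN − FP·FN) / √((TP+FP)(TP+FN)(TN+FP)(TN+FN))
Numerator = 196·208 − 29·171 = 35809
Denominator = √(225·367·237·379) = √7417134225 = 86122.7857
MCC = 35809 / 86122.7857 = 0.416

0.416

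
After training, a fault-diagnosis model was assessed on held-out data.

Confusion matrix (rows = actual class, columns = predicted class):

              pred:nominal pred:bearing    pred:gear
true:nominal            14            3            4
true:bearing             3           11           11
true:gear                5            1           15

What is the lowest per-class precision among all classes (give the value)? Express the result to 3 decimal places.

0.500

Per-class precision (TP/(TP+FP)):
  nominal: TP=14, FP=3+5=8 → 14/22 = 0.6364
  bearing: TP=11, FP=3+1=4 → 11/15 = 0.7333
  gear: TP=15, FP=4+11=15 → 15/30 = 0.5000
Lowest is class 'gear' with precision = 0.500.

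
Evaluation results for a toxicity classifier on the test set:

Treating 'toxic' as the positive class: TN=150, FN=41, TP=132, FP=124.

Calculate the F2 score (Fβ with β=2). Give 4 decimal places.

Fβ = (1+β²)·TP / ((1+β²)·TP + β²·FN + FP), with β²=4
= 5·132 / (5·132 + 4·41 + 124) = 0.6962

0.6962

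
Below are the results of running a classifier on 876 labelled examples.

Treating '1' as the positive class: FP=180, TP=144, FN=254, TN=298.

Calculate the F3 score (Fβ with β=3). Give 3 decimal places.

0.369

Fβ = (1+β²)·TP / ((1+β²)·TP + β²·FN + FP), with β²=9
= 10·144 / (10·144 + 9·254 + 180) = 0.369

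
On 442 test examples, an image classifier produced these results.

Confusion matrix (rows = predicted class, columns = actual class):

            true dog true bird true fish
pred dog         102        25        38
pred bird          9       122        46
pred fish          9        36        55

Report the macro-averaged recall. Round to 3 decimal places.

Per-class recall (TP/(TP+FN)):
  dog: TP=102, FN=9+9=18 → 102/120 = 0.8500
  bird: TP=122, FN=25+36=61 → 122/183 = 0.6667
  fish: TP=55, FN=38+46=84 → 55/139 = 0.3957
Macro-recall = mean = (0.8500 + 0.6667 + 0.3957) / 3 = 0.637

0.637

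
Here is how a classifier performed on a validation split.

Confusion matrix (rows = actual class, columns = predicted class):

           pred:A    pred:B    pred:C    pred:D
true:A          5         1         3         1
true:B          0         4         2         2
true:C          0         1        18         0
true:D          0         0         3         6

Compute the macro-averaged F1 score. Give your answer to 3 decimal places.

0.676

Per-class F1 score (2·TP/(2·TP+FP+FN)):
  A: TP=5, FP=0+0+0=0, FN=1+3+1=5 → 10/15 = 0.6667
  B: TP=4, FP=1+1+0=2, FN=0+2+2=4 → 8/14 = 0.5714
  C: TP=18, FP=3+2+3=8, FN=0+1+0=1 → 36/45 = 0.8000
  D: TP=6, FP=1+2+0=3, FN=0+0+3=3 → 12/18 = 0.6667
Macro-F1 score = mean = (0.6667 + 0.5714 + 0.8000 + 0.6667) / 4 = 0.676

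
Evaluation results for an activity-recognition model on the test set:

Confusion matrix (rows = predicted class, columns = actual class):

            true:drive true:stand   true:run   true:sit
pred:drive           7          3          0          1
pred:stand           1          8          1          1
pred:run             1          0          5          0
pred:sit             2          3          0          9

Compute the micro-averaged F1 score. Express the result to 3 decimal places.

0.690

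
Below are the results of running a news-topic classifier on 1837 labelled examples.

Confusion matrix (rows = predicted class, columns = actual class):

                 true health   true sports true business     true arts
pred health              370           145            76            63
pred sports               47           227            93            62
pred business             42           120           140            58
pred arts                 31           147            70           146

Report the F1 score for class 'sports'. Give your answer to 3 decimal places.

0.425

Take TP from the diagonal, FP from the rest of the 'sports' prediction marginal, FN from the rest of the 'sports' actual marginal.
F1 score = 2·TP/(2·TP+FP+FN).
sports: TP=227, FP=47+93+62=202, FN=145+120+147=412 → 454/1068 = 0.4251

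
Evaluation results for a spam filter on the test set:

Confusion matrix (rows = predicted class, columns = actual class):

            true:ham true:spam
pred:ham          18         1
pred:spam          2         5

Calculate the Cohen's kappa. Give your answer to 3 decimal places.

0.693

Observed agreement pₒ = trace/N = 23/26 = 0.8846
Expected agreement pₑ = Σ (rowᵢ·colᵢ)/N² = (20·19 + 6·7)/26² = 0.6243
κ = (pₒ − pₑ)/(1 − pₑ) = (0.8846 − 0.6243)/(1 − 0.6243) = 0.693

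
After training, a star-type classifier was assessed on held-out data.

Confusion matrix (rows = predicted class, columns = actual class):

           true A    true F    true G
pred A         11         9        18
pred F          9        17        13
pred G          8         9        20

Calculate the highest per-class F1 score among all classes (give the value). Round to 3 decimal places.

Per-class F1 score (2·TP/(2·TP+FP+FN)):
  A: TP=11, FP=9+18=27, FN=9+8=17 → 22/66 = 0.3333
  F: TP=17, FP=9+13=22, FN=9+9=18 → 34/74 = 0.4595
  G: TP=20, FP=8+9=17, FN=18+13=31 → 40/88 = 0.4545
Highest is class 'F' with F1 score = 0.459.

0.459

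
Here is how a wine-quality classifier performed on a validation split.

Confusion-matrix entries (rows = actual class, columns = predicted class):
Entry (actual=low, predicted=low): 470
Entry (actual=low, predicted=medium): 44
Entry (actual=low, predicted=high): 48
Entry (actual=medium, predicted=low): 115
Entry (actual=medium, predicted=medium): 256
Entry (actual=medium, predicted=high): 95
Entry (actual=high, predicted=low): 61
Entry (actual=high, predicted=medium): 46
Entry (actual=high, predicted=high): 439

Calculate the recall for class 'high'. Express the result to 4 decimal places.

recall = TP/(TP+FN).
high: TP=439, FN=61+46=107 → 439/546 = 0.80403

0.8040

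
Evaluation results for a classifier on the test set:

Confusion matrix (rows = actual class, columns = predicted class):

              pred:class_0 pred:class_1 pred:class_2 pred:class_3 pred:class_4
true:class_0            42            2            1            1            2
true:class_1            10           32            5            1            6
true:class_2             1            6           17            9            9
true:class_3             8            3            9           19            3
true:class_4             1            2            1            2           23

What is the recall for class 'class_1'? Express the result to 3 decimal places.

recall = TP/(TP+FN).
class_1: TP=32, FN=10+5+1+6=22 → 32/54 = 0.5926

0.593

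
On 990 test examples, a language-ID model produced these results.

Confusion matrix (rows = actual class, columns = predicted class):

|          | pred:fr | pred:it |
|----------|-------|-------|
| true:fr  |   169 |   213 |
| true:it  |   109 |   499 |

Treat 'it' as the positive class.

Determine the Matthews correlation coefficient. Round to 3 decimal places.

MCC = (TP·TN − FP·FN) / √((TP+FP)(TP+FN)(TN+FP)(TN+FN))
Numerator = 499·169 − 213·109 = 61114
Denominator = √(712·608·382·278) = √45971823616 = 214410.4093
MCC = 61114 / 214410.4093 = 0.285

0.285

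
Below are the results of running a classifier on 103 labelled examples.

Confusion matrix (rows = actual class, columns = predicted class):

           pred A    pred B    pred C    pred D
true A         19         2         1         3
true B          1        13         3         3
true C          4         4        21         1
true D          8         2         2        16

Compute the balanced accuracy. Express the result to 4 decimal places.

0.6704

Balanced accuracy = mean of per-class recall.
  A: recall = 19/25 = 0.76000
  B: recall = 13/20 = 0.65000
  C: recall = 21/30 = 0.70000
  D: recall = 16/28 = 0.57143
Mean = (0.76000 + 0.65000 + 0.70000 + 0.57143) / 4 = 0.6704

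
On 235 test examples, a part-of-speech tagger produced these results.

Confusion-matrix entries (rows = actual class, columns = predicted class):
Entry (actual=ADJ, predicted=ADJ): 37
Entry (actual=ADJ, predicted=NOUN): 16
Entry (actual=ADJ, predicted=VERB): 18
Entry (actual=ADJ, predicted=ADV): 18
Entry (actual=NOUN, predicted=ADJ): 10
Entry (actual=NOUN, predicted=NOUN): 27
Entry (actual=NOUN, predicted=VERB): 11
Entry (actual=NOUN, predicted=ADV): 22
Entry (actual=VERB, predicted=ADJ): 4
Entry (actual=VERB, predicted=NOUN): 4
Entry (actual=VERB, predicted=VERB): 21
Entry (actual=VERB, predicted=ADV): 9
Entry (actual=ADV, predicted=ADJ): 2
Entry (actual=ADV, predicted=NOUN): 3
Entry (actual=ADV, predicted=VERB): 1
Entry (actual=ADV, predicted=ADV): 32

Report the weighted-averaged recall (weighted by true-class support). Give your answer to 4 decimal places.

0.4979

Per-class recall (TP/(TP+FN)):
  ADJ: TP=37, FN=16+18+18=52 → 37/89 = 0.41573
  NOUN: TP=27, FN=10+11+22=43 → 27/70 = 0.38571
  VERB: TP=21, FN=4+4+9=17 → 21/38 = 0.55263
  ADV: TP=32, FN=2+3+1=6 → 32/38 = 0.84211
Weighted-recall = Σ (supportᵢ/N)·recallᵢ with N=235: (89/235)·0.41573 + (70/235)·0.38571 + (38/235)·0.55263 + (38/235)·0.84211 = 0.4979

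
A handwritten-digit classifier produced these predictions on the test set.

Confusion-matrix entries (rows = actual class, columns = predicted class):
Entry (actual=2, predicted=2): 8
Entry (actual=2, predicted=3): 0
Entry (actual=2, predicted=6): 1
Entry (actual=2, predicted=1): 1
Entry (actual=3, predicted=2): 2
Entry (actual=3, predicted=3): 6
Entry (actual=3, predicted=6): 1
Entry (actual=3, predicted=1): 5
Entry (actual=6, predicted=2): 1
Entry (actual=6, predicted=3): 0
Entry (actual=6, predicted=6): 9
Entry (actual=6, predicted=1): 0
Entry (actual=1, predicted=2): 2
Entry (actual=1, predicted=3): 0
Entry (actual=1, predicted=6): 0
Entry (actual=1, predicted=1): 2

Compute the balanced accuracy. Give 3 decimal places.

0.657

Balanced accuracy = mean of per-class recall.
  2: recall = 8/10 = 0.8000
  3: recall = 6/14 = 0.4286
  6: recall = 9/10 = 0.9000
  1: recall = 2/4 = 0.5000
Mean = (0.8000 + 0.4286 + 0.9000 + 0.5000) / 4 = 0.657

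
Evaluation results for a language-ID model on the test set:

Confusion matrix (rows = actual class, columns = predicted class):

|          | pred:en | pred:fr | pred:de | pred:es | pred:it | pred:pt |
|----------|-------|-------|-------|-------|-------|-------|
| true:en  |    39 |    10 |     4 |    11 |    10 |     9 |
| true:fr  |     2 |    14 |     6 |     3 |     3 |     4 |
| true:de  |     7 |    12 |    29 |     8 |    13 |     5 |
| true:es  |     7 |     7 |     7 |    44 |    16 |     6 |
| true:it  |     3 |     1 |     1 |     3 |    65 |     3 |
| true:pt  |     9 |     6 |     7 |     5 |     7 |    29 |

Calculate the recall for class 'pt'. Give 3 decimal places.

0.460

recall = TP/(TP+FN).
pt: TP=29, FN=9+6+7+5+7=34 → 29/63 = 0.4603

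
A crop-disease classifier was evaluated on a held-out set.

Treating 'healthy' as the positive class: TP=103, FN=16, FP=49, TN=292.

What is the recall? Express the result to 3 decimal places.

Recall = TP/(TP+FN) = 103/(103+16) = 103/119 = 0.866

0.866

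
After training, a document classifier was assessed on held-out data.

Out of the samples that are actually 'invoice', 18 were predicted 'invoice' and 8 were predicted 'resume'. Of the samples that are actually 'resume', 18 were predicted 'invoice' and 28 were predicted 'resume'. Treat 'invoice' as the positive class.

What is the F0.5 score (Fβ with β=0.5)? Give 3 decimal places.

Fβ = (1+β²)·TP / ((1+β²)·TP + β²·FN + FP), with β²=1/4
= 1.25·18 / (1.25·18 + 0.25·8 + 18) = 0.529

0.529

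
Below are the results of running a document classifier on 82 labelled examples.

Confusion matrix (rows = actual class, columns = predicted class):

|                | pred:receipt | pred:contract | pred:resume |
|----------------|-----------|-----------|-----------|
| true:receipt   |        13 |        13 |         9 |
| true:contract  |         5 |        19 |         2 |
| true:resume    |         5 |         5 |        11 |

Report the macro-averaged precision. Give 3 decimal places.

0.526

Per-class precision (TP/(TP+FP)):
  receipt: TP=13, FP=5+5=10 → 13/23 = 0.5652
  contract: TP=19, FP=13+5=18 → 19/37 = 0.5135
  resume: TP=11, FP=9+2=11 → 11/22 = 0.5000
Macro-precision = mean = (0.5652 + 0.5135 + 0.5000) / 3 = 0.526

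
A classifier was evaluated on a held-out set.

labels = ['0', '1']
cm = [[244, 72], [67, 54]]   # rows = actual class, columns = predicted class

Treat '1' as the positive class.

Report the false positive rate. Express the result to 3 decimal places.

0.228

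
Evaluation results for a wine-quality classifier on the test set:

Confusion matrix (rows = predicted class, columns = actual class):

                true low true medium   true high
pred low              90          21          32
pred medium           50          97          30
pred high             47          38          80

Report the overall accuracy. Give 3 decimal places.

Accuracy = trace / total = (90+97+80=267) / 485 = 267/485 = 0.551

0.551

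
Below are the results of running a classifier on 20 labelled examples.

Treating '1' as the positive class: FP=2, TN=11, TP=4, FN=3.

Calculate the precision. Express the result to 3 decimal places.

Precision = TP/(TP+FP) = 4/(4+2) = 4/6 = 0.667

0.667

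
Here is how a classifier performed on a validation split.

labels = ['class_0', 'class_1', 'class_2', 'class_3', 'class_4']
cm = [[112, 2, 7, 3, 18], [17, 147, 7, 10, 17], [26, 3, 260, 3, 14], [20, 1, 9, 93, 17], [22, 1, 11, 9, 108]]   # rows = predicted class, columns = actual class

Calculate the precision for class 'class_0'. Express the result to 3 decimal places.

precision = TP/(TP+FP).
class_0: TP=112, FP=2+7+3+18=30 → 112/142 = 0.7887

0.789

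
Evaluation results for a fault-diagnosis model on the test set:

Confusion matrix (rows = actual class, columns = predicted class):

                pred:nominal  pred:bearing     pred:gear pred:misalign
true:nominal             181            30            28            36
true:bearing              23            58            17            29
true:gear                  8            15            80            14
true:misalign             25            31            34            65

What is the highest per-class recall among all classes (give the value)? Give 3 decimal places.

0.684

Per-class recall (TP/(TP+FN)):
  nominal: TP=181, FN=30+28+36=94 → 181/275 = 0.6582
  bearing: TP=58, FN=23+17+29=69 → 58/127 = 0.4567
  gear: TP=80, FN=8+15+14=37 → 80/117 = 0.6838
  misalign: TP=65, FN=25+31+34=90 → 65/155 = 0.4194
Highest is class 'gear' with recall = 0.684.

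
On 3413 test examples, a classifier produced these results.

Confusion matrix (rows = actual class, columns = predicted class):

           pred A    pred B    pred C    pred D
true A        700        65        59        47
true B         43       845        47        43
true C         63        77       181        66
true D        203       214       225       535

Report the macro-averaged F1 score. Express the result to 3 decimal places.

0.624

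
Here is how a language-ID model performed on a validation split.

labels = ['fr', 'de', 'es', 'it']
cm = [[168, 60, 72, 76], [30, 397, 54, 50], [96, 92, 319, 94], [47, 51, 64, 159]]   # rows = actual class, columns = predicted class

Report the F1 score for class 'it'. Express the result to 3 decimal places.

One-vs-rest for 'it': TP = diagonal; FP = other classes predicted 'it'; FN = 'it' predicted as other.
F1 score = 2·TP/(2·TP+FP+FN).
it: TP=159, FP=76+50+94=220, FN=47+51+64=162 → 318/700 = 0.4543

0.454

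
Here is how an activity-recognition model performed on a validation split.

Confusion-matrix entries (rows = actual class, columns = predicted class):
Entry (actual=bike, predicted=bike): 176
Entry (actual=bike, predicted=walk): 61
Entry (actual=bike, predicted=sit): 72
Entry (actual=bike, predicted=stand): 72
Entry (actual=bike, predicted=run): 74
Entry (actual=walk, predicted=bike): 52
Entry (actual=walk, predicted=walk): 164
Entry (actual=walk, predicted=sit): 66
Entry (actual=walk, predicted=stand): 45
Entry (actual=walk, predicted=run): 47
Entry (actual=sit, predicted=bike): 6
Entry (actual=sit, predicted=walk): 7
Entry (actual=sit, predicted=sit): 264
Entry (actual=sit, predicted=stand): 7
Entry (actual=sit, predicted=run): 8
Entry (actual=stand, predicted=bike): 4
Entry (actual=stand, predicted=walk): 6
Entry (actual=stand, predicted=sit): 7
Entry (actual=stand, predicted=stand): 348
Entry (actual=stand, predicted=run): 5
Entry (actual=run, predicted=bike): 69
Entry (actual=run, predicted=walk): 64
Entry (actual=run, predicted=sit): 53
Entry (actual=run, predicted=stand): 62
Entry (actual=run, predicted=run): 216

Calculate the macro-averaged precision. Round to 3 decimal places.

Per-class precision (TP/(TP+FP)):
  bike: TP=176, FP=52+6+4+69=131 → 176/307 = 0.5733
  walk: TP=164, FP=61+7+6+64=138 → 164/302 = 0.5430
  sit: TP=264, FP=72+66+7+53=198 → 264/462 = 0.5714
  stand: TP=348, FP=72+45+7+62=186 → 348/534 = 0.6517
  run: TP=216, FP=74+47+8+5=134 → 216/350 = 0.6171
Macro-precision = mean = (0.5733 + 0.5430 + 0.5714 + 0.6517 + 0.6171) / 5 = 0.591

0.591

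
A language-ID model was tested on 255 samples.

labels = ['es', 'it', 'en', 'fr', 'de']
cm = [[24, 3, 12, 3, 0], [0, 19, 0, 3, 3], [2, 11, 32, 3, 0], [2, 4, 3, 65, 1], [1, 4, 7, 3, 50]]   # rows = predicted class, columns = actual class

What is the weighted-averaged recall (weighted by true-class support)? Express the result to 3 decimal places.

Per-class recall (TP/(TP+FN)):
  es: TP=24, FN=0+2+2+1=5 → 24/29 = 0.8276
  it: TP=19, FN=3+11+4+4=22 → 19/41 = 0.4634
  en: TP=32, FN=12+0+3+7=22 → 32/54 = 0.5926
  fr: TP=65, FN=3+3+3+3=12 → 65/77 = 0.8442
  de: TP=50, FN=0+3+0+1=4 → 50/54 = 0.9259
Weighted-recall = Σ (supportᵢ/N)·recallᵢ with N=255: (29/255)·0.8276 + (41/255)·0.4634 + (54/255)·0.5926 + (77/255)·0.8442 + (54/255)·0.9259 = 0.745

0.745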